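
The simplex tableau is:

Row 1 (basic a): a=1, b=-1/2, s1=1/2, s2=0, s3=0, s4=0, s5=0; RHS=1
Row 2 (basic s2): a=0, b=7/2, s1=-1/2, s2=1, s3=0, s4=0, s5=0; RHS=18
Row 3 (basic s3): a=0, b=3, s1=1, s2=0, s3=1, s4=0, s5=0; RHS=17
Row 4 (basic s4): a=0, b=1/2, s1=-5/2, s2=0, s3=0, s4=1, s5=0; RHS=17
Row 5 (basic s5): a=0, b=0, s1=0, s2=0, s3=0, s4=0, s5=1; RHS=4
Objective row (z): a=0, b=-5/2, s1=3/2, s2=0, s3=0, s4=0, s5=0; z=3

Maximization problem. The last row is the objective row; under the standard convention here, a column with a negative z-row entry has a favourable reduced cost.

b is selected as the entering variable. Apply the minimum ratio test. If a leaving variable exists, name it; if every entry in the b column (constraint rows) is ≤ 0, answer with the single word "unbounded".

s2

Ratios: row 1 (a): entry -1/2 ≤ 0, skip; row 2 (s2): 18/(7/2) = 36/7; row 3 (s3): 17/3 = 17/3; row 4 (s4): 17/(1/2) = 34; row 5 (s5): entry 0 ≤ 0, skip.
Minimum ratio is in the s2 row, so s2 leaves.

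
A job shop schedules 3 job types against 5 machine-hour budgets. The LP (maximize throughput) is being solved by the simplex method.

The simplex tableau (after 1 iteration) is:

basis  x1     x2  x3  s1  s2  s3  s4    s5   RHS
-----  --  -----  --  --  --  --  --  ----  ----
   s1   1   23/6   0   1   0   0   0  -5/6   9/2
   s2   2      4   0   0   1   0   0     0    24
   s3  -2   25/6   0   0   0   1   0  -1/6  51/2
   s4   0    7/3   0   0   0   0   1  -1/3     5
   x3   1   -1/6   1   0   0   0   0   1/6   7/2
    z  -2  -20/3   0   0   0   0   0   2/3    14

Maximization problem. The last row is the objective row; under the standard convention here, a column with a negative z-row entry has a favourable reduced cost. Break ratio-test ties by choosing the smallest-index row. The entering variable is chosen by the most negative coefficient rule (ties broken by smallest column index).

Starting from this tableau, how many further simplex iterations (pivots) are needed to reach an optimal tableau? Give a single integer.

3

pivot: x2 in, s1 out → z = 502/23
pivot: s5 in, s4 out → z = 32
pivot: x1 in, x3 out → z = 36
No improving column remains; optimal.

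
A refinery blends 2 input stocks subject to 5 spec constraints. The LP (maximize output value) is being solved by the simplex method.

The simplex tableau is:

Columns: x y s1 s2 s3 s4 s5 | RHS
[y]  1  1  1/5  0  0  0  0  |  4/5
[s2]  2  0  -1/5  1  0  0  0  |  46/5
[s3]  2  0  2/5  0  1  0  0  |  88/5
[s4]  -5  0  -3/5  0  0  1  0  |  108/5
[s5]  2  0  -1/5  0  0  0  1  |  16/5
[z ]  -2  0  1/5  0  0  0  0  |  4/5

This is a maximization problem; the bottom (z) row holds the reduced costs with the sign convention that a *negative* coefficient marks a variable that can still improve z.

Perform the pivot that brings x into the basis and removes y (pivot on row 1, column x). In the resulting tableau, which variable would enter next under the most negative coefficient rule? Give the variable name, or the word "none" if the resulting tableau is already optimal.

none

Pivot element 1. New z-row = old z-row − (-2)·(row 1/1).
Updated z-row coefficients: x: 0, y: 2, s1: 3/5, s2: 0, s3: 0, s4: 0, s5: 0.
No coefficient is strictly negative; the tableau after this pivot is optimal.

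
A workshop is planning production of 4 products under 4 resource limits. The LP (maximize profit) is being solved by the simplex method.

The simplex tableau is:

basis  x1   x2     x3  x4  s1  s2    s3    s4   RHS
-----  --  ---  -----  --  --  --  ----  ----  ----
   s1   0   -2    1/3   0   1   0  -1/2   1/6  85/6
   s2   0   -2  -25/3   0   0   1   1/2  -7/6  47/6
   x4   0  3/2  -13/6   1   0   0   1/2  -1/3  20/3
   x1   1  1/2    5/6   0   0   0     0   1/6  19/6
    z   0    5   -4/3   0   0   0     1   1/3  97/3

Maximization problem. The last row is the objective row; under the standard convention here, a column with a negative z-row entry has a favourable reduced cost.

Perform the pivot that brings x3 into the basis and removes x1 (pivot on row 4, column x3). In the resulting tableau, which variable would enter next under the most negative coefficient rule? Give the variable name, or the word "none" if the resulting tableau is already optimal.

none

Pivot element 5/6. New z-row = old z-row − (-4/3)·(row 4/(5/6)).
Updated z-row coefficients: x1: 8/5, x2: 29/5, x3: 0, x4: 0, s1: 0, s2: 0, s3: 1, s4: 3/5.
No coefficient is strictly negative; the tableau after this pivot is optimal.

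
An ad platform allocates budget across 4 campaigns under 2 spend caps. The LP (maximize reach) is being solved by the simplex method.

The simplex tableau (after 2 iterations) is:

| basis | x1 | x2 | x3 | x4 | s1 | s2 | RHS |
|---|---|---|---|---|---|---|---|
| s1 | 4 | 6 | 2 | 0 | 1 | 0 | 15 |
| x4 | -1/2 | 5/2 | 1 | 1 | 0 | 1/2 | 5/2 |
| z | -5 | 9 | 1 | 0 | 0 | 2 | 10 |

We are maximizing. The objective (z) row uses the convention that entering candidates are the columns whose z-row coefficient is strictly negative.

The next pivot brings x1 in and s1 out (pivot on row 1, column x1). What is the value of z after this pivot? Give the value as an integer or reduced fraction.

115/4

Minimum ratio for x1: 15/4 = 15/4.
z changes by −(z-row coeff of x1)·ratio = −(-5)·(15/4) = 75/4.
New z = 10 + (75/4) = 115/4.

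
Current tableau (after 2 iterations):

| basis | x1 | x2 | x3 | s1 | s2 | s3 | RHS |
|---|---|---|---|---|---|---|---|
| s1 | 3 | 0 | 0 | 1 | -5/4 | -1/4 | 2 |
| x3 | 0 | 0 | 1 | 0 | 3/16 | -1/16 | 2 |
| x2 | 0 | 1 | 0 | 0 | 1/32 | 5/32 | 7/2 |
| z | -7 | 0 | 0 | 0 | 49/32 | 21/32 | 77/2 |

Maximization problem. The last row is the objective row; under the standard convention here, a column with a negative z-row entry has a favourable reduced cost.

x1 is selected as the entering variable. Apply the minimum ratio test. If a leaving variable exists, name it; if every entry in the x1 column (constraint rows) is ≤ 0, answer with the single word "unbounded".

s1

Ratios: row 1 (s1): 2/3 = 2/3; row 2 (x3): entry 0 ≤ 0, skip; row 3 (x2): entry 0 ≤ 0, skip.
Minimum ratio is in the s1 row, so s1 leaves.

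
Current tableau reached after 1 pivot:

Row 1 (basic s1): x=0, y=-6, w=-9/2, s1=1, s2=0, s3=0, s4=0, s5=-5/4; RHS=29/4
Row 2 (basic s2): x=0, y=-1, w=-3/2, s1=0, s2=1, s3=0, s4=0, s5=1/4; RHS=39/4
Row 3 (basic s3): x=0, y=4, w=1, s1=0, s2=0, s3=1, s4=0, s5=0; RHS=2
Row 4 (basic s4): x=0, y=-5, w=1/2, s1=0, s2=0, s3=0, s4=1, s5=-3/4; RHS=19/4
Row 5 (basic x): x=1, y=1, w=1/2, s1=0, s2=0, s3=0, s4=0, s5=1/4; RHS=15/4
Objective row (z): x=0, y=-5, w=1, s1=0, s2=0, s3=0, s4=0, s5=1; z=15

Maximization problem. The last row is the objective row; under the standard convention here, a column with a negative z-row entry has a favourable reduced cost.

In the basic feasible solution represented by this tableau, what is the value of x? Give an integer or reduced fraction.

x is basic (row 5); its value is the RHS of that row: 15/4.

15/4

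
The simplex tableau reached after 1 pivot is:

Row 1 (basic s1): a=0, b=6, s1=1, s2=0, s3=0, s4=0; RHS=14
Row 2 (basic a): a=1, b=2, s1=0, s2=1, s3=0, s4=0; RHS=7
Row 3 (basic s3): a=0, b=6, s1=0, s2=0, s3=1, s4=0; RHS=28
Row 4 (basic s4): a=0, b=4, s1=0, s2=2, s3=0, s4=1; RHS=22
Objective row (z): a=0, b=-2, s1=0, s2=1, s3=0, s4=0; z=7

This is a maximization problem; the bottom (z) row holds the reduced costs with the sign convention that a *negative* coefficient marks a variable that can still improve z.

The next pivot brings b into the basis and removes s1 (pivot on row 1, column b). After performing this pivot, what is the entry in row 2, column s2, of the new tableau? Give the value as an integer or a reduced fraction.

1

Pivot element is row 1, column b: 6.
Normalize row 1: new (row 1, s2) = 0/6 = 0.
row 2 ← row 2 − 2·(new row 1): 1 − 2·0 = 1.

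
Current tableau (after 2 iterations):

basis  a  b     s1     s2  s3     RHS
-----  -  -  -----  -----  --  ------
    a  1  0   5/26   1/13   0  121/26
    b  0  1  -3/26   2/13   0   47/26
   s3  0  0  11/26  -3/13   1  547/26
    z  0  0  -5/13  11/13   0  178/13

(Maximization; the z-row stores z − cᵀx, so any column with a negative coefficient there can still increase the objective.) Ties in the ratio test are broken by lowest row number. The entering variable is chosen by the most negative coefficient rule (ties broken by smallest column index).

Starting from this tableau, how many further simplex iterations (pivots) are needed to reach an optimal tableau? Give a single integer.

1

pivot: s1 in, a out → z = 23
No improving column remains; optimal.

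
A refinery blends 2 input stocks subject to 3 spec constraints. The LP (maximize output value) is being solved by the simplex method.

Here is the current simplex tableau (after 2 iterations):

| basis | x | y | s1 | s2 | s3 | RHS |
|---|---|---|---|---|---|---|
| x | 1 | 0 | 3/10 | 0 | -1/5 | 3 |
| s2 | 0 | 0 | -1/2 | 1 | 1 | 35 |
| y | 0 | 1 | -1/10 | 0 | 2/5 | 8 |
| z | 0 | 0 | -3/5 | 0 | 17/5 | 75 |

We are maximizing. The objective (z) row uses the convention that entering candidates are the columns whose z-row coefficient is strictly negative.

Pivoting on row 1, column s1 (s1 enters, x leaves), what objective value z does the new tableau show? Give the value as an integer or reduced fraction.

81

Minimum ratio for s1: 3/(3/10) = 10.
z changes by −(z-row coeff of s1)·ratio = −(-3/5)·10 = 6.
New z = 75 + 6 = 81.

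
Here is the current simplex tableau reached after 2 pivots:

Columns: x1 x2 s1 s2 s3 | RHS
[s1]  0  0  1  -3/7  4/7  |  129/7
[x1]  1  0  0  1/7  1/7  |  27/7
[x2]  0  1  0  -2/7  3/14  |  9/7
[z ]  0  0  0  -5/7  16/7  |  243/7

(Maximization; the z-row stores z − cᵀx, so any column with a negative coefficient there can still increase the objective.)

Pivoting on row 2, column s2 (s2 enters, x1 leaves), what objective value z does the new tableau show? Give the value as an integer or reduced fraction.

Minimum ratio for s2: (27/7)/(1/7) = 27.
z changes by −(z-row coeff of s2)·ratio = −(-5/7)·27 = 135/7.
New z = 243/7 + (135/7) = 54.

54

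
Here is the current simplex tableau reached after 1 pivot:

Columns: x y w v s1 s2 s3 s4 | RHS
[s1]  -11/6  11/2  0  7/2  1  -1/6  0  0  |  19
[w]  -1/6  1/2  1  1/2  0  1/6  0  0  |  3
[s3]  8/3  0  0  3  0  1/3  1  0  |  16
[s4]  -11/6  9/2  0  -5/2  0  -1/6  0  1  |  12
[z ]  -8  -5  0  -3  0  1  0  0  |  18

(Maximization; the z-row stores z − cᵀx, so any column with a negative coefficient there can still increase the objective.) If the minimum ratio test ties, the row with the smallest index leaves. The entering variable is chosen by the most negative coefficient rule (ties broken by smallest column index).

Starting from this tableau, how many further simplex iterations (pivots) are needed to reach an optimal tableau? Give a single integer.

pivot: x in, s3 out → z = 66
pivot: y in, s4 out → z = 824/9
No improving column remains; optimal.

2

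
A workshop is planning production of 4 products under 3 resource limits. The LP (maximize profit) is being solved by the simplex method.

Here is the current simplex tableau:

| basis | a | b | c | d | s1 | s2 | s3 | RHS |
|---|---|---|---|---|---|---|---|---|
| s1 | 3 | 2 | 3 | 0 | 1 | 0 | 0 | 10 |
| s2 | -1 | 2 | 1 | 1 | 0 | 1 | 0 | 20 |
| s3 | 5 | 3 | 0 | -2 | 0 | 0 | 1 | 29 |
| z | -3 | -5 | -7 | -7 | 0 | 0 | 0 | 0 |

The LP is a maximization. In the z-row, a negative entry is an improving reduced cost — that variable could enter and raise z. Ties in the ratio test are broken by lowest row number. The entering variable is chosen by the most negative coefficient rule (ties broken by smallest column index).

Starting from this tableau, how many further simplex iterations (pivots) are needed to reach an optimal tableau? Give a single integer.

pivot: c in, s1 out → z = 70/3
pivot: d in, s2 out → z = 140
pivot: a in, c out → z = 520/3
No improving column remains; optimal.

3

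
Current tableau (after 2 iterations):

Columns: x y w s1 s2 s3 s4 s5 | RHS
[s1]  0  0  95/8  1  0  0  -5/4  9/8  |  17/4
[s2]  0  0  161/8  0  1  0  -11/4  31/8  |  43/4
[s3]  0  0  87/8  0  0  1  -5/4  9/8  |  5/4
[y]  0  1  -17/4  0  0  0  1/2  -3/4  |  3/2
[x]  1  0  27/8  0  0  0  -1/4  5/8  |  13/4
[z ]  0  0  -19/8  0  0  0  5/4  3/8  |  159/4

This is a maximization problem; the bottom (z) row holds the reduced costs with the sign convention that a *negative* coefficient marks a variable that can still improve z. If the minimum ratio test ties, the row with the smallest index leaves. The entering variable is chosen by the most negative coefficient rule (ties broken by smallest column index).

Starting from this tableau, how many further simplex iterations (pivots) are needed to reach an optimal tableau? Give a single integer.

1

pivot: w in, s3 out → z = 3482/87
No improving column remains; optimal.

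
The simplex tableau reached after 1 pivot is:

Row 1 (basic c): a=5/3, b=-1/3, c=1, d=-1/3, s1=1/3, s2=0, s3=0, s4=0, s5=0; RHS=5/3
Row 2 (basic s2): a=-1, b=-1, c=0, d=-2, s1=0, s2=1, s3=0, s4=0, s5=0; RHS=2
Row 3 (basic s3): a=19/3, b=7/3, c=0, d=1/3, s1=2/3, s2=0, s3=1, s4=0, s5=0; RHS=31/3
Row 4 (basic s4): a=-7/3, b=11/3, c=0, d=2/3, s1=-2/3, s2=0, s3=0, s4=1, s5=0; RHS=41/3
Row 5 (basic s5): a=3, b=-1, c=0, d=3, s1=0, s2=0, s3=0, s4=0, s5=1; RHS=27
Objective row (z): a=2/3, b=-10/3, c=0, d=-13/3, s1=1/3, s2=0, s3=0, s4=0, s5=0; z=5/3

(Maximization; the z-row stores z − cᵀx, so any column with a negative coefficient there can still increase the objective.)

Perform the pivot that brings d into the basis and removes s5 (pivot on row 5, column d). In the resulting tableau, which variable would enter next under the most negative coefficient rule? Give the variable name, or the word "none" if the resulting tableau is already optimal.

b

Pivot element 3. New z-row = old z-row − (-13/3)·(row 5/3).
Updated z-row coefficients: a: 5, b: -43/9, c: 0, d: 0, s1: 1/3, s2: 0, s3: 0, s4: 0, s5: 13/9.
The most negative is -43/9 in column b, so b would enter next.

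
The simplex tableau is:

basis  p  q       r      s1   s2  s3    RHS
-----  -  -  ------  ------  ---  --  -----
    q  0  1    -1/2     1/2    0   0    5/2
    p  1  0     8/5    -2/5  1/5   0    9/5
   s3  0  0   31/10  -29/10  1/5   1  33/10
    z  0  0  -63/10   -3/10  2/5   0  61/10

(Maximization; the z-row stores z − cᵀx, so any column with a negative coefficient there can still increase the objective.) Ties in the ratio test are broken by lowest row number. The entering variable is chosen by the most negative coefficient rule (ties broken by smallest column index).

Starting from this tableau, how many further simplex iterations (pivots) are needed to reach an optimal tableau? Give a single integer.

pivot: r in, s3 out → z = 397/31
pivot: s1 in, p out → z = 227/17
pivot: s3 in, q out → z = 57/2
No improving column remains; optimal.

3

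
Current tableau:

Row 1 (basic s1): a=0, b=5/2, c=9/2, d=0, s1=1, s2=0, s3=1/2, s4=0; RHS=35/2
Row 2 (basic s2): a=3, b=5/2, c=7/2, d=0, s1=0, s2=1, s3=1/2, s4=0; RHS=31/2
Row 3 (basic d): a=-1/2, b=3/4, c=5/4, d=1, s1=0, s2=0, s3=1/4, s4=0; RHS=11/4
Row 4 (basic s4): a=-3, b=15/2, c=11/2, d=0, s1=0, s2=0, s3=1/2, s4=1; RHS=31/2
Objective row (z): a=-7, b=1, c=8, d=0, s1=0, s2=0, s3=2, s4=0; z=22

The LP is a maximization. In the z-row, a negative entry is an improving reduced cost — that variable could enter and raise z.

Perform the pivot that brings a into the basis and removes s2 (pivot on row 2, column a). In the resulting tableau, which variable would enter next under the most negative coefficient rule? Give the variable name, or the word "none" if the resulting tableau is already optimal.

none

Pivot element 3. New z-row = old z-row − (-7)·(row 2/3).
Updated z-row coefficients: a: 0, b: 41/6, c: 97/6, d: 0, s1: 0, s2: 7/3, s3: 19/6, s4: 0.
No coefficient is strictly negative; the tableau after this pivot is optimal.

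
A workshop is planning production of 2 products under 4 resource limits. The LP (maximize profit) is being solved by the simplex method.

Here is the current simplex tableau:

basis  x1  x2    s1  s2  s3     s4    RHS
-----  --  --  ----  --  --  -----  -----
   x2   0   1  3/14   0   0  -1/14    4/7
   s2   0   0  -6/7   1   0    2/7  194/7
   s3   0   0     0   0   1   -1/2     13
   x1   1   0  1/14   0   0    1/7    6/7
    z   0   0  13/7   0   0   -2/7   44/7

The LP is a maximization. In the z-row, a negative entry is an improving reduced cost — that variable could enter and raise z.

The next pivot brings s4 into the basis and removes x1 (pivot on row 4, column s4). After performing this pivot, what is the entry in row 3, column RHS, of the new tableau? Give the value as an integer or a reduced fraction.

Pivot element is row 4, column s4: 1/7.
Normalize row 4: new (row 4, RHS) = (6/7)/(1/7) = 6.
row 3 ← row 3 − (-1/2)·(new row 4): 13 − (-1/2)·6 = 16.

16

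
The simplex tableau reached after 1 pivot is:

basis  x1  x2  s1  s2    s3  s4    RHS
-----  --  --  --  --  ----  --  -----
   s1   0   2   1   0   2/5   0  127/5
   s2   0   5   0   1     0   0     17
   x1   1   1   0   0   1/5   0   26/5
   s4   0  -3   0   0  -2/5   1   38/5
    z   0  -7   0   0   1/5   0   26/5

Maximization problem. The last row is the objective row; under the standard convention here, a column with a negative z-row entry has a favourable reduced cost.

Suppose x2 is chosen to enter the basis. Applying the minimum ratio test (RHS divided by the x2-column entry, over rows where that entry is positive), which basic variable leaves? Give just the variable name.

s2

Ratios: row 1 (s1): (127/5)/2 = 127/10; row 2 (s2): 17/5 = 17/5; row 3 (x1): (26/5)/1 = 26/5; row 4 (s4): entry -3 ≤ 0, skip.
Minimum ratio 17/5 is in the s2 row, so s2 leaves.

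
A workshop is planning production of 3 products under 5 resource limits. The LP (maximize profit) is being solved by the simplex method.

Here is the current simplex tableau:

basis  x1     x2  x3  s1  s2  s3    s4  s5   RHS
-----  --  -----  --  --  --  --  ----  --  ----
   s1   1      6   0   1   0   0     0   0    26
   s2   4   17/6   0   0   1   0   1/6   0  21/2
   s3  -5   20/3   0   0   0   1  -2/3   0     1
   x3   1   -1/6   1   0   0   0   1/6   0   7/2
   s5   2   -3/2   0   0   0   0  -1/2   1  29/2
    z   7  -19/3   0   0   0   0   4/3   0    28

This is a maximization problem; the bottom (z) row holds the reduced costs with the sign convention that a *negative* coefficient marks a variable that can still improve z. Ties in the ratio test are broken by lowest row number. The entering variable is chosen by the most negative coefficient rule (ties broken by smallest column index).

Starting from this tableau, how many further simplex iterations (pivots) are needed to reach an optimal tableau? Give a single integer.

1

pivot: x2 in, s3 out → z = 579/20
No improving column remains; optimal.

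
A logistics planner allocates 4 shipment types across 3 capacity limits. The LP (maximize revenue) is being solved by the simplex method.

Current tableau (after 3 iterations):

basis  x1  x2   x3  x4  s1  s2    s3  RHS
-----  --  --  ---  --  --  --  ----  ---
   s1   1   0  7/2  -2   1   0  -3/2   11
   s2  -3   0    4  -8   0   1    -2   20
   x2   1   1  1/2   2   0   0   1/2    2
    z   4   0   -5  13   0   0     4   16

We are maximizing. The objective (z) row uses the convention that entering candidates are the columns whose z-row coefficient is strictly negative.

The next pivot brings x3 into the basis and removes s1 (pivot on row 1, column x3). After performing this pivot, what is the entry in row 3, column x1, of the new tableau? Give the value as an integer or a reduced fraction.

6/7

Pivot element is row 1, column x3: 7/2.
Normalize row 1: new (row 1, x1) = 1/(7/2) = 2/7.
row 3 ← row 3 − (1/2)·(new row 1): 1 − (1/2)·(2/7) = 6/7.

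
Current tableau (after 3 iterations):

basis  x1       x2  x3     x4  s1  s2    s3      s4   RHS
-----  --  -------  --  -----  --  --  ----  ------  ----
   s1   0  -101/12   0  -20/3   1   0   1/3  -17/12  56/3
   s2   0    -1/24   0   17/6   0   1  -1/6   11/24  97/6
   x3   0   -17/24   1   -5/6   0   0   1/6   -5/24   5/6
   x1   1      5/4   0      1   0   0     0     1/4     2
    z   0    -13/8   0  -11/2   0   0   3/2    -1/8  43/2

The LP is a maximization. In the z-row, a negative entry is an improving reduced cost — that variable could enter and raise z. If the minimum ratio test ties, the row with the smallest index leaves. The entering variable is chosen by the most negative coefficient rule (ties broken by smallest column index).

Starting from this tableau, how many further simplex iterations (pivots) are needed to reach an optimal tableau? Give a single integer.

pivot: x4 in, x1 out → z = 65/2
No improving column remains; optimal.

1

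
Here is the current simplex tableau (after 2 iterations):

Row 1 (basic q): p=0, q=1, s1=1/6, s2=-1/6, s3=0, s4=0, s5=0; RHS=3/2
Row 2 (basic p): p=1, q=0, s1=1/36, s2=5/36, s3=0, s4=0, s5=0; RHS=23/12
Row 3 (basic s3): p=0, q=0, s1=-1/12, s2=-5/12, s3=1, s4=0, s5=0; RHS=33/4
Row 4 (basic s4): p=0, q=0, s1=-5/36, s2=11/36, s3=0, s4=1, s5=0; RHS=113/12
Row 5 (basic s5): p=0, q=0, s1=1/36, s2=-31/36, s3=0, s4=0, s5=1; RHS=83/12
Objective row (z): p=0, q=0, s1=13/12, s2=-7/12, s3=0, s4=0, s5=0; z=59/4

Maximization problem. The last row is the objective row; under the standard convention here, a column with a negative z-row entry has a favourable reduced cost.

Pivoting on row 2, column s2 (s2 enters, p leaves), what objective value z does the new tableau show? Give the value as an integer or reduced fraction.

Minimum ratio for s2: (23/12)/(5/36) = 69/5.
z changes by −(z-row coeff of s2)·ratio = −(-7/12)·(69/5) = 161/20.
New z = 59/4 + (161/20) = 114/5.

114/5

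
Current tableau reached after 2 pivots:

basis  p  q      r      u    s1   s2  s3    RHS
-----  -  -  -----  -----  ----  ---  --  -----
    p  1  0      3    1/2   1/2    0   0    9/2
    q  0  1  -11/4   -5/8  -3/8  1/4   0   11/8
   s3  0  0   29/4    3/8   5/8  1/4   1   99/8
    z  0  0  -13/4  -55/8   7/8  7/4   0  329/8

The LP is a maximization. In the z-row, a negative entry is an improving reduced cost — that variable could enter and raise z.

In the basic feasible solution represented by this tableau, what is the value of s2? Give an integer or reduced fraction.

0

s2 is nonbasic (not in the basis column), so its value in the current BFS is 0.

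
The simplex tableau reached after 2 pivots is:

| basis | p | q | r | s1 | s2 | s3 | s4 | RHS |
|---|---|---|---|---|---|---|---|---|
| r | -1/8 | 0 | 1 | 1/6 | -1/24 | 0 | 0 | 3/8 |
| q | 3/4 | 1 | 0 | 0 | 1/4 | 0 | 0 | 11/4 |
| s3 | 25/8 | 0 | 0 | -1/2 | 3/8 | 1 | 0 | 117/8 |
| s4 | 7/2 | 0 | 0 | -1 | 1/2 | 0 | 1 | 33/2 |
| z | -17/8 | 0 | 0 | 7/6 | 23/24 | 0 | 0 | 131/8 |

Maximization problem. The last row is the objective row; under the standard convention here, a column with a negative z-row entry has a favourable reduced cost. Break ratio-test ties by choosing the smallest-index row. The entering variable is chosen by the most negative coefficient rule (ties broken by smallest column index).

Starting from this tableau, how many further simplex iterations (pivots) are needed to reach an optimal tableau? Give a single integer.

1

pivot: p in, q out → z = 145/6
No improving column remains; optimal.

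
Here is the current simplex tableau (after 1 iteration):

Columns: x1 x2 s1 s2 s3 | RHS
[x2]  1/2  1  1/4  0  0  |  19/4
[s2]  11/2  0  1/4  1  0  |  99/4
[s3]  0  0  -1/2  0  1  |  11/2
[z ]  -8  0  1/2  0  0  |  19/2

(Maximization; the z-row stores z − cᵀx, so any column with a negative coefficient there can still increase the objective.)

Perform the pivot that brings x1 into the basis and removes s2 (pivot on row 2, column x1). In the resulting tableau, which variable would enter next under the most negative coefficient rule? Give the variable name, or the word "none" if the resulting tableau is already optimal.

Pivot element 11/2. New z-row = old z-row − (-8)·(row 2/(11/2)).
Updated z-row coefficients: x1: 0, x2: 0, s1: 19/22, s2: 16/11, s3: 0.
No coefficient is strictly negative; the tableau after this pivot is optimal.

none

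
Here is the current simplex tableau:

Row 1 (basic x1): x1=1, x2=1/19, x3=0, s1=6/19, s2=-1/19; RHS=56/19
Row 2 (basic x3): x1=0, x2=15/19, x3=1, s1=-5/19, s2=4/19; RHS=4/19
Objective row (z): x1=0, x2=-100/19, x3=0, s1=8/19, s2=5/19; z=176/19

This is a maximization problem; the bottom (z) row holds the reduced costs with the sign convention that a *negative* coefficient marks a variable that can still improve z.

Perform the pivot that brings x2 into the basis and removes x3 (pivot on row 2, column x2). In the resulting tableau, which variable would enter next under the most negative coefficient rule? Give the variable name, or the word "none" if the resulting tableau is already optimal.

s1

Pivot element 15/19. New z-row = old z-row − (-100/19)·(row 2/(15/19)).
Updated z-row coefficients: x1: 0, x2: 0, x3: 20/3, s1: -4/3, s2: 5/3.
The most negative is -4/3 in column s1, so s1 would enter next.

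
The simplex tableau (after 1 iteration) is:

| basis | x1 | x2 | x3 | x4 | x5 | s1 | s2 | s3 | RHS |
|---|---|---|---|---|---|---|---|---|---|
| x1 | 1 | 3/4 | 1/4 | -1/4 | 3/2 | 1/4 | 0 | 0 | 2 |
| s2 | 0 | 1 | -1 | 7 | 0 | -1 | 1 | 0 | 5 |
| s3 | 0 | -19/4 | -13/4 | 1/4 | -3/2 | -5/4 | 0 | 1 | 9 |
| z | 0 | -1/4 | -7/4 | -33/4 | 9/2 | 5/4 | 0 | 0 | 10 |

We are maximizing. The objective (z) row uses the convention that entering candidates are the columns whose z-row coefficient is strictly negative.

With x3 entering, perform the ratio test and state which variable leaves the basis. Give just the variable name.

Ratios: row 1 (x1): 2/(1/4) = 8; row 2 (s2): entry -1 ≤ 0, skip; row 3 (s3): entry -13/4 ≤ 0, skip.
Minimum ratio 8 is in the x1 row, so x1 leaves.

x1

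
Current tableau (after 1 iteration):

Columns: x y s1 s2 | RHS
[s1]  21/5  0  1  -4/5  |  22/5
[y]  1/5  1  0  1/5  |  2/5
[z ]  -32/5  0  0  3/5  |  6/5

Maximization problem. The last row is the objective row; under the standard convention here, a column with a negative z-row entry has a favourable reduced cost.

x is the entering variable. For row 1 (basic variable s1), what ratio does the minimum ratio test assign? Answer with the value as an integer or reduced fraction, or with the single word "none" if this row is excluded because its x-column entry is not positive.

Ratio = RHS / (x entry) = (22/5) / (21/5) = 22/21.

22/21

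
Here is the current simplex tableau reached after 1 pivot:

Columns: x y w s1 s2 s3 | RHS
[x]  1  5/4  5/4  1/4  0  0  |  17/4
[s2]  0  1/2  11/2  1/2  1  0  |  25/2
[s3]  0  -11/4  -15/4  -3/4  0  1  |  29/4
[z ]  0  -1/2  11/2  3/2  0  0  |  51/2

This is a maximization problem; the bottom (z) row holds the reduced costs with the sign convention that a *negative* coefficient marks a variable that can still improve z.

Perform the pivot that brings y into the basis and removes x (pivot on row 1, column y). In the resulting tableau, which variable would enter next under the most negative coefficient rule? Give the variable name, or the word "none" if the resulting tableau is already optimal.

none

Pivot element 5/4. New z-row = old z-row − (-1/2)·(row 1/(5/4)).
Updated z-row coefficients: x: 2/5, y: 0, w: 6, s1: 8/5, s2: 0, s3: 0.
No coefficient is strictly negative; the tableau after this pivot is optimal.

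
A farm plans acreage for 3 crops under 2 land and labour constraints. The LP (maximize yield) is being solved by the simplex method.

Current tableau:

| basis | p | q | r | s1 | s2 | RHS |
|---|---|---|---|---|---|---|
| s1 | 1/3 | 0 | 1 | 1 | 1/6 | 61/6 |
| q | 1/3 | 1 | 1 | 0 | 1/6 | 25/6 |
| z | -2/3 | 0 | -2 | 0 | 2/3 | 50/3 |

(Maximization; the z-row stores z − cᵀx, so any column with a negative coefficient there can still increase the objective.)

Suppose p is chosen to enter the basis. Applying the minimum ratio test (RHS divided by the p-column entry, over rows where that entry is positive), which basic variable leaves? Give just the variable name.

Ratios: row 1 (s1): (61/6)/(1/3) = 61/2; row 2 (q): (25/6)/(1/3) = 25/2.
Minimum ratio 25/2 is in the q row, so q leaves.

q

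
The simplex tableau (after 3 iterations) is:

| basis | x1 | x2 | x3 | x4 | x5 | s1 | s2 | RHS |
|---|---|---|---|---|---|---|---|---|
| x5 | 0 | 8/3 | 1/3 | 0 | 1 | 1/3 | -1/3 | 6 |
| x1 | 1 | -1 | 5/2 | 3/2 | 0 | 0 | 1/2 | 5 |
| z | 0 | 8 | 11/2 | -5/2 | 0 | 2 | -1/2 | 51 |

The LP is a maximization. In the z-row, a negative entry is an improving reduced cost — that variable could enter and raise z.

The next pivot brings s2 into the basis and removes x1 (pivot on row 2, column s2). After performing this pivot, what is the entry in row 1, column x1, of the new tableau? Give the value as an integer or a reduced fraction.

2/3

Pivot element is row 2, column s2: 1/2.
Normalize row 2: new (row 2, x1) = 1/(1/2) = 2.
row 1 ← row 1 − (-1/3)·(new row 2): 0 − (-1/3)·2 = 2/3.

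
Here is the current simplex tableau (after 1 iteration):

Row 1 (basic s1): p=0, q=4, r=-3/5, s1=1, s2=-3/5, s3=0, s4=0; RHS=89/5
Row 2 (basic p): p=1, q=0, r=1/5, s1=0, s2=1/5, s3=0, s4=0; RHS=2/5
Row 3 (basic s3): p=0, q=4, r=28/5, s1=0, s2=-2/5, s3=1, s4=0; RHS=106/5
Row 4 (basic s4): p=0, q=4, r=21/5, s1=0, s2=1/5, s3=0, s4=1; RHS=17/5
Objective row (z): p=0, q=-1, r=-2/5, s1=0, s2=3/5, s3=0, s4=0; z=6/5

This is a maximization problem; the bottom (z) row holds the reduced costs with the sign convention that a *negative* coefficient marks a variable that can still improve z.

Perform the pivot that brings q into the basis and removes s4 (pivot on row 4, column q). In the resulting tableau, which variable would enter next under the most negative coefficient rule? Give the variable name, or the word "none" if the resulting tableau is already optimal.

none

Pivot element 4. New z-row = old z-row − (-1)·(row 4/4).
Updated z-row coefficients: p: 0, q: 0, r: 13/20, s1: 0, s2: 13/20, s3: 0, s4: 1/4.
No coefficient is strictly negative; the tableau after this pivot is optimal.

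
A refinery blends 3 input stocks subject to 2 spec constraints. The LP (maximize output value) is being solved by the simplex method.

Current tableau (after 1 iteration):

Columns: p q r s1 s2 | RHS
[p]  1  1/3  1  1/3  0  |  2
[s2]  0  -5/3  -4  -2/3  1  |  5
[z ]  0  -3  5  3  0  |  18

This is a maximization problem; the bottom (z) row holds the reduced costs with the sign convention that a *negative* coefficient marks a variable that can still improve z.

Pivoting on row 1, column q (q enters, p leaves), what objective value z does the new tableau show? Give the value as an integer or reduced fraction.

36

Minimum ratio for q: 2/(1/3) = 6.
z changes by −(z-row coeff of q)·ratio = −(-3)·6 = 18.
New z = 18 + 18 = 36.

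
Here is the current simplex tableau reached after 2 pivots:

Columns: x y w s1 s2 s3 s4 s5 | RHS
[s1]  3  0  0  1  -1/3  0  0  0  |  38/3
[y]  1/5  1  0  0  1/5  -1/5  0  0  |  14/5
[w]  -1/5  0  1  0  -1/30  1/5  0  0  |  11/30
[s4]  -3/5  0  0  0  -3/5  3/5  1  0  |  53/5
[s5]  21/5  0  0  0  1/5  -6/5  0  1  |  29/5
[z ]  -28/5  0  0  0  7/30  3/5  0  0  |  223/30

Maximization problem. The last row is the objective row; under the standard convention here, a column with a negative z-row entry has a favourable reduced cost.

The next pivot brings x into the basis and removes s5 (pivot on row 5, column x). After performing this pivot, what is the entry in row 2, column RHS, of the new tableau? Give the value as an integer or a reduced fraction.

Pivot element is row 5, column x: 21/5.
Normalize row 5: new (row 5, RHS) = (29/5)/(21/5) = 29/21.
row 2 ← row 2 − (1/5)·(new row 5): 14/5 − (1/5)·(29/21) = 53/21.

53/21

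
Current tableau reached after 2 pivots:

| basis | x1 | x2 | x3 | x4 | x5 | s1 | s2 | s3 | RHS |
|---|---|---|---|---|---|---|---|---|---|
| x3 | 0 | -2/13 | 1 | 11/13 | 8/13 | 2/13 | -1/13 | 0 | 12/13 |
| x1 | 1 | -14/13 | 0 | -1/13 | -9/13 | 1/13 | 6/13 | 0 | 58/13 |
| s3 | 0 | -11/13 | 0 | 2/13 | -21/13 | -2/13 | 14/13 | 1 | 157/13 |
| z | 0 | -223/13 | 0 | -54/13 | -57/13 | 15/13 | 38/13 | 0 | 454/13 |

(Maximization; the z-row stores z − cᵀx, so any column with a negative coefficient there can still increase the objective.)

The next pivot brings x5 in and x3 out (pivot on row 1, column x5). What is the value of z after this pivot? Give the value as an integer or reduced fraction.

83/2

Minimum ratio for x5: (12/13)/(8/13) = 3/2.
z changes by −(z-row coeff of x5)·ratio = −(-57/13)·(3/2) = 171/26.
New z = 454/13 + (171/26) = 83/2.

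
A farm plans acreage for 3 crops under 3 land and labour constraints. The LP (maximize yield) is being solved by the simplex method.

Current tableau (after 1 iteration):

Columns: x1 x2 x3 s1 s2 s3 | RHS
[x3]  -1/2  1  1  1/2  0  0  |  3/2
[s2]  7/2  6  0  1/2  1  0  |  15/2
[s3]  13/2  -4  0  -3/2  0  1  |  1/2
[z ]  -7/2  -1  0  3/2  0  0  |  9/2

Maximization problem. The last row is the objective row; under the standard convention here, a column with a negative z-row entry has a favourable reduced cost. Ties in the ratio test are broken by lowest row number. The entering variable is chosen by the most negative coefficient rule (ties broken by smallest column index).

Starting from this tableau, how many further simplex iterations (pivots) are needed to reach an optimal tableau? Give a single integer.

pivot: x1 in, s3 out → z = 62/13
pivot: x2 in, s2 out → z = 401/53
No improving column remains; optimal.

2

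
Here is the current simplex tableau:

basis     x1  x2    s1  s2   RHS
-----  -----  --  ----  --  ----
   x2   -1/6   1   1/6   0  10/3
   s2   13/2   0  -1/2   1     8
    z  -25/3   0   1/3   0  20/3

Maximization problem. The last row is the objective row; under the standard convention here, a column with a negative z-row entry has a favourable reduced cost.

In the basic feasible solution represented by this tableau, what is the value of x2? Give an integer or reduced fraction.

x2 is basic (row 1); its value is the RHS of that row: 10/3.

10/3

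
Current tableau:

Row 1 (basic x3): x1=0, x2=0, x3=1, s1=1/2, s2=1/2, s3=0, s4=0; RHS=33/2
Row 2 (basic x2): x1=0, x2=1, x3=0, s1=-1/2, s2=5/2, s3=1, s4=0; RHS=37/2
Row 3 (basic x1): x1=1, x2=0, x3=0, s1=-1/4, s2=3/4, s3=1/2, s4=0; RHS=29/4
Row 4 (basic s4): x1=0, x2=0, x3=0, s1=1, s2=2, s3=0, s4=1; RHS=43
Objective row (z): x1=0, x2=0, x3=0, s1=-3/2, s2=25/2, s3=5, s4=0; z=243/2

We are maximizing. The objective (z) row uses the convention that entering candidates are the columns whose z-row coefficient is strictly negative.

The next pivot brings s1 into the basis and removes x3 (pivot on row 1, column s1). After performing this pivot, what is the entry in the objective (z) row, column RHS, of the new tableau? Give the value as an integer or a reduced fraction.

Pivot element is row 1, column s1: 1/2.
Normalize row 1: new (row 1, RHS) = (33/2)/(1/2) = 33.
z-row ← z-row − (-3/2)·(new row 1): 243/2 − (-3/2)·33 = 171.

171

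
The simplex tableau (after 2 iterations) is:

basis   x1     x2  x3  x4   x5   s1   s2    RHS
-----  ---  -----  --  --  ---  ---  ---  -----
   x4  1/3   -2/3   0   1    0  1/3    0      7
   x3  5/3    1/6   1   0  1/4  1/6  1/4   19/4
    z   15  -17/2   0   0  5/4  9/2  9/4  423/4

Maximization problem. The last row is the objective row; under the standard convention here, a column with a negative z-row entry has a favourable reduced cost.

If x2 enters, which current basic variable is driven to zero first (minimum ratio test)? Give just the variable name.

Ratios: row 1 (x4): entry -2/3 ≤ 0, skip; row 2 (x3): (19/4)/(1/6) = 57/2.
Minimum ratio 57/2 is in the x3 row, so x3 leaves.

x3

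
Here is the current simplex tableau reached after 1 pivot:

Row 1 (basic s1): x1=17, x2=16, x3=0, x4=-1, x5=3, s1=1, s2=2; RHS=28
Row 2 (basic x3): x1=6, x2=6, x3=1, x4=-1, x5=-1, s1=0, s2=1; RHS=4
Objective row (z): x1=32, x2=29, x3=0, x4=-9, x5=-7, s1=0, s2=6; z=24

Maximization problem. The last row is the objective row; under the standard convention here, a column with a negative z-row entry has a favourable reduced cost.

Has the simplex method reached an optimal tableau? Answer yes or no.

Column x4 has objective-row coefficient -9, which is negative; an improving pivot exists, so not yet optimal.

no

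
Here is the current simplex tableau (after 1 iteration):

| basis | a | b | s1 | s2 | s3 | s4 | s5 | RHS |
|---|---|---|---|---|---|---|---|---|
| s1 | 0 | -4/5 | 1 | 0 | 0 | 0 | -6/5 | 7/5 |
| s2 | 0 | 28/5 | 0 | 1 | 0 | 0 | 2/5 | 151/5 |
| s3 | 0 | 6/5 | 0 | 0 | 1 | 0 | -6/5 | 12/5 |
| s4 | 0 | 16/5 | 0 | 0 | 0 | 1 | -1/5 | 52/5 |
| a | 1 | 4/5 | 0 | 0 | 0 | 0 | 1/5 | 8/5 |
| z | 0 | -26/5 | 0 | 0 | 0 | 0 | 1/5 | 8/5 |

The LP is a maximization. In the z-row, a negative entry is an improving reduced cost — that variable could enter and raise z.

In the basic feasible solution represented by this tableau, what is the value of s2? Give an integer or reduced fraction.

151/5

s2 is basic (row 2); its value is the RHS of that row: 151/5.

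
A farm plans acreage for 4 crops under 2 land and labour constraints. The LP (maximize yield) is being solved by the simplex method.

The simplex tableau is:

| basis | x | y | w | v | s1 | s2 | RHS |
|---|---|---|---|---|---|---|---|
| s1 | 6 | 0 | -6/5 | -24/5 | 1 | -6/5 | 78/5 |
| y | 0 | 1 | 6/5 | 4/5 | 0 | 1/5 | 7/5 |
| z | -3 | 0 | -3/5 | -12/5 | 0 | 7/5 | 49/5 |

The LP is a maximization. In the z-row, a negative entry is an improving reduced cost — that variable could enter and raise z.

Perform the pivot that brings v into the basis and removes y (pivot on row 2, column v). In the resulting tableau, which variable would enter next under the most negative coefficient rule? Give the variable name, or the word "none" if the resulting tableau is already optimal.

Pivot element 4/5. New z-row = old z-row − (-12/5)·(row 2/(4/5)).
Updated z-row coefficients: x: -3, y: 3, w: 3, v: 0, s1: 0, s2: 2.
The most negative is -3 in column x, so x would enter next.

x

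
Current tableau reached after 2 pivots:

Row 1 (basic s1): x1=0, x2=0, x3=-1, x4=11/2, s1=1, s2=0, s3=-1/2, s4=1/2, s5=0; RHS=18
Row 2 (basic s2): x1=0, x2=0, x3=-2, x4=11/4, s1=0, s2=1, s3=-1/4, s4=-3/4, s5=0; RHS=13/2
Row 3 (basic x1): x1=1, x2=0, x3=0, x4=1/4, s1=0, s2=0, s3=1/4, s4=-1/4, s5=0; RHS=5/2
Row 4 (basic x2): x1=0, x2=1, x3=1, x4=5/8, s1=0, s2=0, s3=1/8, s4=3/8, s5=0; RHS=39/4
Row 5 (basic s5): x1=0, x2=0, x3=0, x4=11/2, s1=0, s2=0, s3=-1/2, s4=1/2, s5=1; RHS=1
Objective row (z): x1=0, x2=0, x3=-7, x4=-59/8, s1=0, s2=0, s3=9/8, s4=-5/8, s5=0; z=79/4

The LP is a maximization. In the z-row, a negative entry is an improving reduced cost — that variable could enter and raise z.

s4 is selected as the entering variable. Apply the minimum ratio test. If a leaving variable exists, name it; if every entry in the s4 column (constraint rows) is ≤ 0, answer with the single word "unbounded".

Ratios: row 1 (s1): 18/(1/2) = 36; row 2 (s2): entry -3/4 ≤ 0, skip; row 3 (x1): entry -1/4 ≤ 0, skip; row 4 (x2): (39/4)/(3/8) = 26; row 5 (s5): 1/(1/2) = 2.
Minimum ratio is in the s5 row, so s5 leaves.

s5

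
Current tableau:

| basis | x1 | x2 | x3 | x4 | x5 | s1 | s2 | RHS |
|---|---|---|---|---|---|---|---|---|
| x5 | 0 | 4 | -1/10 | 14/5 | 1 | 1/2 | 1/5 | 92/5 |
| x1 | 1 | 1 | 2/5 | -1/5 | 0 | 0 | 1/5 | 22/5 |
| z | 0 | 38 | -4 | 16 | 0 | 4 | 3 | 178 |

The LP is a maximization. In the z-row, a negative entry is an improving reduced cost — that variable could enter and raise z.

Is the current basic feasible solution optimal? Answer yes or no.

Column x3 has objective-row coefficient -4, which is negative; an improving pivot exists, so not yet optimal.

no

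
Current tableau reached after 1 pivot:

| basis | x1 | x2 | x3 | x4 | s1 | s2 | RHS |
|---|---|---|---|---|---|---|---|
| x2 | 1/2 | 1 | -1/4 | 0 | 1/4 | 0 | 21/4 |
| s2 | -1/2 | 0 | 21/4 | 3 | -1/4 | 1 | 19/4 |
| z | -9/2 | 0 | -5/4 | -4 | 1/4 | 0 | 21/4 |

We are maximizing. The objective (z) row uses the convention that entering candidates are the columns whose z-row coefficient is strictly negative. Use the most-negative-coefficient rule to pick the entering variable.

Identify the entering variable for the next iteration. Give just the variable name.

Objective-row coefficients: x1: -9/2, x2: 0, x3: -5/4, x4: -4, s1: 1/4, s2: 0.
The most negative is -9/2 in column x1, so x1 enters.

x1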